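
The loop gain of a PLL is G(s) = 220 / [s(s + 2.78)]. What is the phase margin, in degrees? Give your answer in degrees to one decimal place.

10.7°

Gain crossover: |G(jω)| = 1 at ω ≈ 14.7 rad/sec.
∠G(j14.7) = −90° − arctan(14.7/2.78) ≈ -169.29°
PM = 180° + (-169.29°) = 10.71°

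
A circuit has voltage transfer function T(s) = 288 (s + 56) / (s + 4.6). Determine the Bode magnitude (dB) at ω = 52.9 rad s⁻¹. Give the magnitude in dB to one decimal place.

|j52.9 + 56| = √(52.9² + 56²) = 77.04
|j52.9 + 4.6| = √(52.9² + 4.6²) = 53.1
|T(j52.9)| = 288 × 77.04 / 53.1 = 417.82
20 log₁₀(417.82) = 52.42 dB

52.4 dB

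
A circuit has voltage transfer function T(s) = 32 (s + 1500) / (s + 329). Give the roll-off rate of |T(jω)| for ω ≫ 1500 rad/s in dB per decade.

0 dB/decade

With 1 zero and 1 pole, the high-frequency asymptotic slope is 20 × (1 − 1) = 0 dB/decade.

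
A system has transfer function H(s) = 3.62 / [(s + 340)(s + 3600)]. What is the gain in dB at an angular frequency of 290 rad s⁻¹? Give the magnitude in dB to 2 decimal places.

|j290 + 340| = √(290² + 340²) = 446.9
|j290 + 3600| = √(290² + 3600²) = 3612
|H(j290)| = 3.62 / (446.9 × 3612) = 2.2429e-06
20 log₁₀(2.2429e-06) = -112.984 dB

-112.98 dB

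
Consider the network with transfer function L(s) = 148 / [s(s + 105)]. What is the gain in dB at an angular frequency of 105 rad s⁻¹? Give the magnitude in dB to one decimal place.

|j105 + 105| = √(105² + 105²) = 148.5
|j105| = 105
|L(j105)| = 148 / (148.5 × 105) = 0.0094922
20 log₁₀(0.0094922) = -40.45 dB

-40.5 dB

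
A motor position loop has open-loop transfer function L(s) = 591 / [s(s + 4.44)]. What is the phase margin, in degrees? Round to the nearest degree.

Gain crossover: |L(jω)| = 1 at ω ≈ 24.1 rad/s.
∠L(j24.1) = −90° − arctan(24.1/4.44) ≈ -169.56°
PM = 180° + (-169.56°) = 10.44°

10 deg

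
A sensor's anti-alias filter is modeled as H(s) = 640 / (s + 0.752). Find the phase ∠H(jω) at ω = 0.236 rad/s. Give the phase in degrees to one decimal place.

-17.4°

∠(j0.236 + 0.752) = arctan(0.236/0.752) = 17.42°
∠H(j0.236) = −17.42° = -17.42°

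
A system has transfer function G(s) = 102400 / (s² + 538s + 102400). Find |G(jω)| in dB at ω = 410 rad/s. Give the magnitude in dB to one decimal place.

|(j410)² + 538(j410) + 102400| = |-65700 + j2.2058e+05| = 2.302e+05
|G(j410)| = 102400 / 2.302e+05 = 0.44491
20 log₁₀(0.44491) = -7.03 dB

-7.0 dB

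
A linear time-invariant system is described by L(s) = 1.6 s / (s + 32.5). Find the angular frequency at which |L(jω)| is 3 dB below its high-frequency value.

For a single-pole high-pass, the −3 dB point is at the pole: ω = 32.5 rad s⁻¹.

32.5 rad s⁻¹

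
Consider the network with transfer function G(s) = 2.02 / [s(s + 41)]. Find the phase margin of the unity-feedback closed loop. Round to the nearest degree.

Gain crossover: |G(jω)| = 1 at ω ≈ 0.0493 rad s⁻¹.
∠G(j0.0493) = −90° − arctan(0.0493/41) ≈ -90.07°
PM = 180° + (-90.07°) = 89.93°

90 deg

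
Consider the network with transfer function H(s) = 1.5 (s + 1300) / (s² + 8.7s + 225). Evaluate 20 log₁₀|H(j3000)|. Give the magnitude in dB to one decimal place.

|j3000 + 1300| = √(3000² + 1300²) = 3270
|(j3000)² + 8.7(j3000) + 225| = |-8.9998e+06 + j26100| = 9e+06
|H(j3000)| = 1.5 × 3270 / 9e+06 = 0.00054494
20 log₁₀(0.00054494) = -65.27 dB

-65.3 dB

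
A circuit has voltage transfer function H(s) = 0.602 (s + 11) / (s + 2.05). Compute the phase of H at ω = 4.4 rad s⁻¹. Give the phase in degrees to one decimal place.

∠(j4.4 + 11) = arctan(4.4/11) = 21.80°
∠(j4.4 + 2.05) = arctan(4.4/2.05) = 65.02°
∠H(j4.4) = 21.80° − 65.02° = -43.22°

-43.2°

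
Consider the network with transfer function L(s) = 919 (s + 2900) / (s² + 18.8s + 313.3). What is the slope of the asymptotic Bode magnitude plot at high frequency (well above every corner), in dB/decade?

-20 dB/decade

With 1 zero and 2 poles, the high-frequency asymptotic slope is 20 × (1 − 2) = -20 dB/decade.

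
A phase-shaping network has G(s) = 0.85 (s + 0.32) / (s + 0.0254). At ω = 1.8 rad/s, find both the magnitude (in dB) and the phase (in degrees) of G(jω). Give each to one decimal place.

|j1.8 + 0.32| = √(1.8² + 0.32²) = 1.828
|j1.8 + 0.0254| = √(1.8² + 0.0254²) = 1.8
|G(j1.8)| = 0.85 × 1.828 / 1.8 = 0.86324
20 log₁₀(0.86324) = -1.28 dB
∠(j1.8 + 0.32) = arctan(1.8/0.32) = 79.92°
∠(j1.8 + 0.0254) = arctan(1.8/0.0254) = 89.19°
∠G(j1.8) = 79.92° − 89.19° = -9.27°

|G| = -1.3 dB, ∠G = -9.3°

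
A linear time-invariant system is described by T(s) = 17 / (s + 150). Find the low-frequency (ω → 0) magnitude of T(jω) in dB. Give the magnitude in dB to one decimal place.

T(0) = 17 / 150 = 0.11333
20 log₁₀(0.11333) = -18.91 dB

-18.9 dB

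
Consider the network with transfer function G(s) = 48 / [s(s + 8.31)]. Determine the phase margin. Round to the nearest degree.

Gain crossover: |G(jω)| = 1 at ω ≈ 4.96 rad/s.
∠G(j4.96) = −90° − arctan(4.96/8.31) ≈ -120.83°
PM = 180° + (-120.83°) = 59.17°

59 deg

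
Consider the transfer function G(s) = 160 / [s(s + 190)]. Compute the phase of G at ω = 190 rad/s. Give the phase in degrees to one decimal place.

∠(j190 + 190) = arctan(190/190) = 45.00°
∠(j190) = 90.00°
∠G(j190) = − (45.00° + 90.00°) = -135.00°

-135.0 deg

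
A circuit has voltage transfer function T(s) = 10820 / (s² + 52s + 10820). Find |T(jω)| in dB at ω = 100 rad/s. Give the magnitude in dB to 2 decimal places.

|(j100)² + 52(j100) + 10820| = |820 + j5200| = 5264
|T(j100)| = 10820 / 5264 = 2.0554
20 log₁₀(2.0554) = 6.258 dB

6.26 dB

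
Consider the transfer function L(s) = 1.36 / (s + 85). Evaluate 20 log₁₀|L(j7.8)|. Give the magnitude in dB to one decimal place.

-36.0 dB

|j7.8 + 85| = √(7.8² + 85²) = 85.36
|L(j7.8)| = 1.36 / 85.36 = 0.015933
20 log₁₀(0.015933) = -35.95 dB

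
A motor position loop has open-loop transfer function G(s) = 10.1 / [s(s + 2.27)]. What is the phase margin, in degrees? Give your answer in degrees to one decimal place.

39.0°

Gain crossover: |G(jω)| = 1 at ω ≈ 2.8 rad/s.
∠G(j2.8) = −90° − arctan(2.8/2.27) ≈ -140.98°
PM = 180° + (-140.98°) = 39.02°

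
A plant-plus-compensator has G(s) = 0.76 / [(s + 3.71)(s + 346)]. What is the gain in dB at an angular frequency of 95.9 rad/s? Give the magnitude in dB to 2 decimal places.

|j95.9 + 3.71| = √(95.9² + 3.71²) = 95.97
|j95.9 + 346| = √(95.9² + 346²) = 359
|G(j95.9)| = 0.76 / (95.97 × 359) = 2.2056e-05
20 log₁₀(2.2056e-05) = -93.130 dB

-93.13 dB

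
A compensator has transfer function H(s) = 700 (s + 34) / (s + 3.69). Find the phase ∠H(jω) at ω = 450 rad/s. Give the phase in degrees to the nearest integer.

-4°

∠(j450 + 34) = arctan(450/34) = 85.68°
∠(j450 + 3.69) = arctan(450/3.69) = 89.53°
∠H(j450) = 85.68° − 89.53° = -3.85°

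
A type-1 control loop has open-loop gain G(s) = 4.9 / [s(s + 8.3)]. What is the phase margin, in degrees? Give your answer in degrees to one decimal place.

Gain crossover: |G(jω)| = 1 at ω ≈ 0.589 rad/sec.
∠G(j0.589) = −90° − arctan(0.589/8.3) ≈ -94.06°
PM = 180° + (-94.06°) = 85.94°

85.9 deg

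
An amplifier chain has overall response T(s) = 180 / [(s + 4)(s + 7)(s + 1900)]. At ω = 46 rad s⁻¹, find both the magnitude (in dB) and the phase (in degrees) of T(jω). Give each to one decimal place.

|j46 + 4| = √(46² + 4²) = 46.17
|j46 + 7| = √(46² + 7²) = 46.53
|j46 + 1900| = √(46² + 1900²) = 1901
|T(j46)| = 180 / (46.17 × 46.53 × 1901) = 4.4083e-05
20 log₁₀(4.4083e-05) = -87.11 dB
∠(j46 + 4) = arctan(46/4) = 85.03°
∠(j46 + 7) = arctan(46/7) = 81.35°
∠(j46 + 1900) = arctan(46/1900) = 1.39°
∠T(j46) = − (85.03° + 81.35° + 1.39°) = -167.76°

|T| = -87.1 dB, ∠T = -167.8°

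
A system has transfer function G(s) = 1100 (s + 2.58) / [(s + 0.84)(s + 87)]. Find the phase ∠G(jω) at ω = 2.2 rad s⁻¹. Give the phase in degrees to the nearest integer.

∠(j2.2 + 2.58) = arctan(2.2/2.58) = 40.45°
∠(j2.2 + 0.84) = arctan(2.2/0.84) = 69.10°
∠(j2.2 + 87) = arctan(2.2/87) = 1.45°
∠G(j2.2) = 40.45° − (69.10° + 1.45°) = -30.10°

-30°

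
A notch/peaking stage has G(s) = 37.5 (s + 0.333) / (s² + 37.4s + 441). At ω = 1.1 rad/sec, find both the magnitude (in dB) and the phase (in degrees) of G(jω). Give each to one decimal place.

|j1.1 + 0.333| = √(1.1² + 0.333²) = 1.149
|(j1.1)² + 37.4(j1.1) + 441| = |439.79 + j41.14| = 441.7
|G(j1.1)| = 37.5 × 1.149 / 441.7 = 0.097572
20 log₁₀(0.097572) = -20.21 dB
∠(j1.1 + 0.333) = arctan(1.1/0.333) = 73.16°
∠[(j1.1)² + 37.4(j1.1) + 441] = ∠[439.79 + j41.14] = 5.34°
∠G(j1.1) = 73.16° − 5.34° = 67.81°

|G| = -20.2 dB, ∠G = 67.8°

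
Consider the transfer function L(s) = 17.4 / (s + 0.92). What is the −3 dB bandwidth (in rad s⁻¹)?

For a single-pole low-pass, the −3 dB point is at the pole: ω = 0.92 rad s⁻¹.

0.92 rad s⁻¹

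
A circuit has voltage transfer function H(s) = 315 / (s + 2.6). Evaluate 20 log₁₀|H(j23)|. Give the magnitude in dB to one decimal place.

|j23 + 2.6| = √(23² + 2.6²) = 23.15
|H(j23)| = 315 / 23.15 = 13.609
20 log₁₀(13.609) = 22.68 dB

22.7 dB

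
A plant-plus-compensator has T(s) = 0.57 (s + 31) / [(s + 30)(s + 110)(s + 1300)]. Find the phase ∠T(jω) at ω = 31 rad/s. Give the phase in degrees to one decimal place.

∠(j31 + 31) = arctan(31/31) = 45.00°
∠(j31 + 30) = arctan(31/30) = 45.94°
∠(j31 + 110) = arctan(31/110) = 15.74°
∠(j31 + 1300) = arctan(31/1300) = 1.37°
∠T(j31) = 45.00° − (45.94° + 15.74° + 1.37°) = -18.04°

-18.0 deg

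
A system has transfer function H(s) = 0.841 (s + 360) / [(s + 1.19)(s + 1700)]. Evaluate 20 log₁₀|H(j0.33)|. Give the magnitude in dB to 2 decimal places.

|j0.33 + 360| = √(0.33² + 360²) = 360
|j0.33 + 1.19| = √(0.33² + 1.19²) = 1.235
|j0.33 + 1700| = √(0.33² + 1700²) = 1700
|H(j0.33)| = 0.841 × 360 / (1.235 × 1700) = 0.14422
20 log₁₀(0.14422) = -16.820 dB

-16.82 dB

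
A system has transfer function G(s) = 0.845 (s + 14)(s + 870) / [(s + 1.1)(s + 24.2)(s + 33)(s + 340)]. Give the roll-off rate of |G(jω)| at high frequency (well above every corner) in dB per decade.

-40 dB/decade

With 2 zeros and 4 poles, the high-frequency asymptotic slope is 20 × (2 − 4) = -40 dB/decade.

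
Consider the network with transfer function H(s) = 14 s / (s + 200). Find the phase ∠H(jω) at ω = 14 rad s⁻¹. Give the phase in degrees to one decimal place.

86.0°

∠(j14) = 90.00°
∠(j14 + 200) = arctan(14/200) = 4.00°
∠H(j14) = 90.00° − 4.00° = 86.00°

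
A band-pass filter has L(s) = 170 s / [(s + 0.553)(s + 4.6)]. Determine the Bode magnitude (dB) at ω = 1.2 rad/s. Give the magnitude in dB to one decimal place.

30.2 dB

|j1.2| = 1.2
|j1.2 + 0.553| = √(1.2² + 0.553²) = 1.321
|j1.2 + 4.6| = √(1.2² + 4.6²) = 4.754
|L(j1.2)| = 170 × 1.2 / (1.321 × 4.754) = 32.477
20 log₁₀(32.477) = 30.23 dB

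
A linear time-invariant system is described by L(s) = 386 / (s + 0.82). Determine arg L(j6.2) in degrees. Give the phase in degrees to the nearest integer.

-82 deg

∠(j6.2 + 0.82) = arctan(6.2/0.82) = 82.47°
∠L(j6.2) = −82.47° = -82.47°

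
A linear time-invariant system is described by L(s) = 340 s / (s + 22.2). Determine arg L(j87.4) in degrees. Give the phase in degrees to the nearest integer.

14°

∠(j87.4) = 90.00°
∠(j87.4 + 22.2) = arctan(87.4/22.2) = 75.75°
∠L(j87.4) = 90.00° − 75.75° = 14.25°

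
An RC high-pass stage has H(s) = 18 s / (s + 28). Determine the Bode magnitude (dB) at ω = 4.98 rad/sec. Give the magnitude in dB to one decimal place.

10.0 dB

|j4.98| = 4.98
|j4.98 + 28| = √(4.98² + 28²) = 28.44
|H(j4.98)| = 18 × 4.98 / 28.44 = 3.152
20 log₁₀(3.152) = 9.97 dB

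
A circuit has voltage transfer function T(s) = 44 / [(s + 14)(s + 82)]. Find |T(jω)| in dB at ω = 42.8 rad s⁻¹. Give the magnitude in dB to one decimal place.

-39.5 dB

|j42.8 + 14| = √(42.8² + 14²) = 45.03
|j42.8 + 82| = √(42.8² + 82²) = 92.5
|T(j42.8)| = 44 / (45.03 × 92.5) = 0.010563
20 log₁₀(0.010563) = -39.52 dB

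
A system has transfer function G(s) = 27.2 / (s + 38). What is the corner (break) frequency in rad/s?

The single real pole at s = −38 gives a corner at ω = 38 rad/s.

38 rad/s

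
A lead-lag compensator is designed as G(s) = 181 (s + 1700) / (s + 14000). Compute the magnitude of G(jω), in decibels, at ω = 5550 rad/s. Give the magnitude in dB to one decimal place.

|j5550 + 1700| = √(5550² + 1700²) = 5805
|j5550 + 14000| = √(5550² + 14000²) = 1.506e+04
|G(j5550)| = 181 × 5805 / 1.506e+04 = 69.762
20 log₁₀(69.762) = 36.87 dB

36.9 dB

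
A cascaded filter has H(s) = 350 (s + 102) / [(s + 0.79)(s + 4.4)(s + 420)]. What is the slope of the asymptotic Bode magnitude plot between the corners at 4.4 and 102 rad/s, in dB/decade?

-40 dB/decade

In this band the factors already past their corner are: pole at 0.79, pole at 4.4; net slope = -40 dB/decade.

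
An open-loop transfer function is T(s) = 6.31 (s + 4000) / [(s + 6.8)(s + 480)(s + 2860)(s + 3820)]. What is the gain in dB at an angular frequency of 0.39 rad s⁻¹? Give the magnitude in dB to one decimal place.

-123.0 dB

|j0.39 + 4000| = √(0.39² + 4000²) = 4000
|j0.39 + 6.8| = √(0.39² + 6.8²) = 6.811
|j0.39 + 480| = √(0.39² + 480²) = 480
|j0.39 + 2860| = √(0.39² + 2860²) = 2860
|j0.39 + 3820| = √(0.39² + 3820²) = 3820
|T(j0.39)| = 6.31 × 4000 / (6.811 × 480 × 2860 × 3820) = 7.0664e-07
20 log₁₀(7.0664e-07) = -123.02 dB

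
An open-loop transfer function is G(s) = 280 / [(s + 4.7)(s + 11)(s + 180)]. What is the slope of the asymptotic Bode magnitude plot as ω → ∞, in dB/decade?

-60 dB/decade

With 0 zeros and 3 poles, the high-frequency asymptotic slope is 20 × (0 − 3) = -60 dB/decade.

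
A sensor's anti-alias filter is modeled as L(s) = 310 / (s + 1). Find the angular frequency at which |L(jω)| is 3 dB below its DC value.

For a single-pole low-pass, the −3 dB point is at the pole: ω = 1 rad/s.

1 rad/s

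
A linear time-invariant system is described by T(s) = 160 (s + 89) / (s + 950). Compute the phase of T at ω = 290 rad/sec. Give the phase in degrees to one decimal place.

56.0 deg

∠(j290 + 89) = arctan(290/89) = 72.94°
∠(j290 + 950) = arctan(290/950) = 16.98°
∠T(j290) = 72.94° − 16.98° = 55.96°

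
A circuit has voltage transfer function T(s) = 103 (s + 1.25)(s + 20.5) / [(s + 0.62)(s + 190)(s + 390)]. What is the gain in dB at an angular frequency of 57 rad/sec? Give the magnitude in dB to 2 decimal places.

|j57 + 1.25| = √(57² + 1.25²) = 57.01
|j57 + 20.5| = √(57² + 20.5²) = 60.57
|j57 + 0.62| = √(57² + 0.62²) = 57
|j57 + 190| = √(57² + 190²) = 198.4
|j57 + 390| = √(57² + 390²) = 394.1
|T(j57)| = 103 × 57.01 × 60.57 / (57 × 198.4 × 394.1) = 0.079815
20 log₁₀(0.079815) = -21.958 dB

-21.96 dB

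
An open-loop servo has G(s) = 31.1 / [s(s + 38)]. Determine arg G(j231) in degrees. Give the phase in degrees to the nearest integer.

-171°

∠(j231 + 38) = arctan(231/38) = 80.66°
∠(j231) = 90.00°
∠G(j231) = − (80.66° + 90.00°) = -170.66°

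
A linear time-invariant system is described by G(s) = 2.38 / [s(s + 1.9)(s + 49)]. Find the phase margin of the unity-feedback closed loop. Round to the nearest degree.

Gain crossover: |G(jω)| = 1 at ω ≈ 0.0256 rad/s.
∠G(j0.0256) = −90° − arctan(0.0256/1.9) − arctan(0.0256/49) ≈ -90.80°
PM = 180° + (-90.80°) = 89.20°

89 deg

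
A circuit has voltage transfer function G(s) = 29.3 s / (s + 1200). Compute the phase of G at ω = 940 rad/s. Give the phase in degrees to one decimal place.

∠(j940) = 90.00°
∠(j940 + 1200) = arctan(940/1200) = 38.07°
∠G(j940) = 90.00° − 38.07° = 51.93°

51.9°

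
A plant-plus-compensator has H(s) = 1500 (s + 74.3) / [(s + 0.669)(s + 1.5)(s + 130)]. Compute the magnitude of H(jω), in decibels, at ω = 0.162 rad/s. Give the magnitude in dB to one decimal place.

58.3 dB

|j0.162 + 74.3| = √(0.162² + 74.3²) = 74.3
|j0.162 + 0.669| = √(0.162² + 0.669²) = 0.6883
|j0.162 + 1.5| = √(0.162² + 1.5²) = 1.509
|j0.162 + 130| = √(0.162² + 130²) = 130
|H(j0.162)| = 1500 × 74.3 / (0.6883 × 1.509 × 130) = 825.52
20 log₁₀(825.52) = 58.33 dB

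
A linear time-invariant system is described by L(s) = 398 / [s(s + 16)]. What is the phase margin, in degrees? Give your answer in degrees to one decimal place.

43.2°

Gain crossover: |L(jω)| = 1 at ω ≈ 17 rad/sec.
∠L(j17) = −90° − arctan(17/16) ≈ -136.79°
PM = 180° + (-136.79°) = 43.21°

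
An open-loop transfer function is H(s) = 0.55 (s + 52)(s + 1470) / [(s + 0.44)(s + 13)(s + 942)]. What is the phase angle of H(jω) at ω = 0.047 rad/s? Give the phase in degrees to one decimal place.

∠(j0.047 + 52) = arctan(0.047/52) = 0.05°
∠(j0.047 + 1470) = arctan(0.047/1470) = 0.00°
∠(j0.047 + 0.44) = arctan(0.047/0.44) = 6.10°
∠(j0.047 + 13) = arctan(0.047/13) = 0.21°
∠(j0.047 + 942) = arctan(0.047/942) = 0.00°
∠H(j0.047) = 0.05° + 0.00° − (6.10° + 0.21° + 0.00°) = -6.25°

-6.3°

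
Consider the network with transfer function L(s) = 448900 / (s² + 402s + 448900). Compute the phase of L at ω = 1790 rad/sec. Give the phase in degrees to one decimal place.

∠[(j1790)² + 402(j1790) + 448900] = ∠[-2.7552e+06 + j7.1958e+05] = 165.36°
∠L(j1790) = −165.36° = -165.36°

-165.4°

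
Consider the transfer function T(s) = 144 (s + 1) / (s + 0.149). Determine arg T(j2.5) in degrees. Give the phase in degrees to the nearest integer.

∠(j2.5 + 1) = arctan(2.5/1) = 68.20°
∠(j2.5 + 0.149) = arctan(2.5/0.149) = 86.59°
∠T(j2.5) = 68.20° − 86.59° = -18.39°

-18°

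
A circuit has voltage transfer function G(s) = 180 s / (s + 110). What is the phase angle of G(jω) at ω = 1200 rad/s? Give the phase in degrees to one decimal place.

∠(j1200) = 90.00°
∠(j1200 + 110) = arctan(1200/110) = 84.76°
∠G(j1200) = 90.00° − 84.76° = 5.24°

5.2 deg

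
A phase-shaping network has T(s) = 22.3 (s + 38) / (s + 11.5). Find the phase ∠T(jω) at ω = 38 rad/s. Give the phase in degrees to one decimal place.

-28.2 deg

∠(j38 + 38) = arctan(38/38) = 45.00°
∠(j38 + 11.5) = arctan(38/11.5) = 73.16°
∠T(j38) = 45.00° − 73.16° = -28.16°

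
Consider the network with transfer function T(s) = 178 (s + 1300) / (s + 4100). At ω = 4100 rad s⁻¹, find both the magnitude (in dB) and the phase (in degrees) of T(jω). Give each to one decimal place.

|T| = 42.4 dB, ∠T = 27.4°

|j4100 + 1300| = √(4100² + 1300²) = 4301
|j4100 + 4100| = √(4100² + 4100²) = 5798
|T(j4100)| = 178 × 4301 / 5798 = 132.04
20 log₁₀(132.04) = 42.41 dB
∠(j4100 + 1300) = arctan(4100/1300) = 72.41°
∠(j4100 + 4100) = arctan(4100/4100) = 45.00°
∠T(j4100) = 72.41° − 45.00° = 27.41°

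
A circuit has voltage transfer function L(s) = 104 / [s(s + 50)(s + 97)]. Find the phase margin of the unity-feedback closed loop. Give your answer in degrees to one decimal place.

90.0°

Gain crossover: |L(jω)| = 1 at ω ≈ 0.0214 rad/sec.
∠L(j0.0214) = −90° − arctan(0.0214/50) − arctan(0.0214/97) ≈ -90.04°
PM = 180° + (-90.04°) = 89.96°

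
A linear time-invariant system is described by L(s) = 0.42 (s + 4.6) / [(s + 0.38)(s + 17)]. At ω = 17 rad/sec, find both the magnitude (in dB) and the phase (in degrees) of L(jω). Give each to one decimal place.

|j17 + 4.6| = √(17² + 4.6²) = 17.61
|j17 + 0.38| = √(17² + 0.38²) = 17
|j17 + 17| = √(17² + 17²) = 24.04
|L(j17)| = 0.42 × 17.61 / (17 × 24.04) = 0.018093
20 log₁₀(0.018093) = -34.85 dB
∠(j17 + 4.6) = arctan(17/4.6) = 74.86°
∠(j17 + 0.38) = arctan(17/0.38) = 88.72°
∠(j17 + 17) = arctan(17/17) = 45.00°
∠L(j17) = 74.86° − (88.72° + 45.00°) = -58.86°

|L| = -34.8 dB, ∠L = -58.9°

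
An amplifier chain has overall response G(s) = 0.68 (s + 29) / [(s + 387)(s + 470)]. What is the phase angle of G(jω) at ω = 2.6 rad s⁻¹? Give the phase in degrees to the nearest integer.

4°

∠(j2.6 + 29) = arctan(2.6/29) = 5.12°
∠(j2.6 + 387) = arctan(2.6/387) = 0.38°
∠(j2.6 + 470) = arctan(2.6/470) = 0.32°
∠G(j2.6) = 5.12° − (0.38° + 0.32°) = 4.42°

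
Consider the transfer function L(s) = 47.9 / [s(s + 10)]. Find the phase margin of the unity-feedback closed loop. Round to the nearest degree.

66°

Gain crossover: |L(jω)| = 1 at ω ≈ 4.39 rad/s.
∠L(j4.39) = −90° − arctan(4.39/10) ≈ -113.68°
PM = 180° + (-113.68°) = 66.32°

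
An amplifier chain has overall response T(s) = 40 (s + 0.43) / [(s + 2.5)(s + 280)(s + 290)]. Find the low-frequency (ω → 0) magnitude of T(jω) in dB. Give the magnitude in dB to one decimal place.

-81.4 dB

T(0) = 40 × 0.43 / (2.5 × 280 × 290) = 8.4729e-05
20 log₁₀(8.4729e-05) = -81.44 dB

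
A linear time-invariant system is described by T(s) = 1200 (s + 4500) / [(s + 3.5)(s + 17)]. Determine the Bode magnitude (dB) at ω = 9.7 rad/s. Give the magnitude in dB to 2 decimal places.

|j9.7 + 4500| = √(9.7² + 4500²) = 4500
|j9.7 + 3.5| = √(9.7² + 3.5²) = 10.31
|j9.7 + 17| = √(9.7² + 17²) = 19.57
|T(j9.7)| = 1200 × 4500 / (10.31 × 19.57) = 26754
20 log₁₀(26754) = 88.548 dB

88.55 dB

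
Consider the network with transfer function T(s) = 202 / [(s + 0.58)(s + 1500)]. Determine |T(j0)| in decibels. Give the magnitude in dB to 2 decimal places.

-12.68 dB

T(0) = 202 / (0.58 × 1500) = 0.23218
20 log₁₀(0.23218) = -12.683 dB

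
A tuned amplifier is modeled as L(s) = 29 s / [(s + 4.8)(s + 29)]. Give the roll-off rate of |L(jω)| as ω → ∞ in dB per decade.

With 1 zero and 2 poles, the high-frequency asymptotic slope is 20 × (1 − 2) = -20 dB/decade.

-20 dB/decade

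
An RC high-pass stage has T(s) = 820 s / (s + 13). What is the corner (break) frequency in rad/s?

13 rad/s

The single real pole at s = −13 gives a corner at ω = 13 rad/s.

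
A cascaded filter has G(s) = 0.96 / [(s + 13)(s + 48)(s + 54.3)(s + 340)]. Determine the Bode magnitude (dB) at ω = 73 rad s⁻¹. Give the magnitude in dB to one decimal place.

-166.6 dB

|j73 + 13| = √(73² + 13²) = 74.15
|j73 + 48| = √(73² + 48²) = 87.37
|j73 + 54.3| = √(73² + 54.3²) = 90.98
|j73 + 340| = √(73² + 340²) = 347.7
|G(j73)| = 0.96 / (74.15 × 87.37 × 90.98 × 347.7) = 4.6839e-09
20 log₁₀(4.6839e-09) = -166.59 dB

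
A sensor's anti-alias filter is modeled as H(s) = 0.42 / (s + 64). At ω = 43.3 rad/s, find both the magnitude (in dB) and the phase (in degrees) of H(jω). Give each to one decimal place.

|j43.3 + 64| = √(43.3² + 64²) = 77.27
|H(j43.3)| = 0.42 / 77.27 = 0.0054354
20 log₁₀(0.0054354) = -45.30 dB
∠(j43.3 + 64) = arctan(43.3/64) = 34.08°
∠H(j43.3) = −34.08° = -34.08°

|H| = -45.3 dB, ∠H = -34.1°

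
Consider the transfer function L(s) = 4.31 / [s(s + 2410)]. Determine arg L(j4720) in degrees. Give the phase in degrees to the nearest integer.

∠(j4720 + 2410) = arctan(4720/2410) = 62.95°
∠(j4720) = 90.00°
∠L(j4720) = − (62.95° + 90.00°) = -152.95°

-153°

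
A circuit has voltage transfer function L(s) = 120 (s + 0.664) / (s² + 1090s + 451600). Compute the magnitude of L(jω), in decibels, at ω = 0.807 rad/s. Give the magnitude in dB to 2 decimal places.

|j0.807 + 0.664| = √(0.807² + 0.664²) = 1.045
|(j0.807)² + 1090(j0.807) + 451600| = |4.516e+05 + j879.63| = 4.516e+05
|L(j0.807)| = 120 × 1.045 / 4.516e+05 = 0.00027769
20 log₁₀(0.00027769) = -71.129 dB

-71.13 dB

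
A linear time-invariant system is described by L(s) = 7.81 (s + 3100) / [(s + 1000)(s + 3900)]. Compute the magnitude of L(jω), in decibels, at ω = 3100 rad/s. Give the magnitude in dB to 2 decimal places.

-53.51 dB

|j3100 + 3100| = √(3100² + 3100²) = 4384
|j3100 + 1000| = √(3100² + 1000²) = 3257
|j3100 + 3900| = √(3100² + 3900²) = 4982
|L(j3100)| = 7.81 × 4384 / (3257 × 4982) = 0.0021099
20 log₁₀(0.0021099) = -53.515 dB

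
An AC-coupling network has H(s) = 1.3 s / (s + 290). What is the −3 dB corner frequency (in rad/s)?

For a single-pole high-pass, the −3 dB point is at the pole: ω = 290 rad/s.

290 rad/s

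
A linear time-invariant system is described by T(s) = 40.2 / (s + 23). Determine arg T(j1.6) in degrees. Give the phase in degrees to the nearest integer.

-4°

∠(j1.6 + 23) = arctan(1.6/23) = 3.98°
∠T(j1.6) = −3.98° = -3.98°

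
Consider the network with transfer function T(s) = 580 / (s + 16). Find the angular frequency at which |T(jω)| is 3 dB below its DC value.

For a single-pole low-pass, the −3 dB point is at the pole: ω = 16 rad s⁻¹.

16 rad s⁻¹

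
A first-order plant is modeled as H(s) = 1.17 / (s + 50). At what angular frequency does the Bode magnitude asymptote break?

The single real pole at s = −50 gives a corner at ω = 50 rad/sec.

50 rad/sec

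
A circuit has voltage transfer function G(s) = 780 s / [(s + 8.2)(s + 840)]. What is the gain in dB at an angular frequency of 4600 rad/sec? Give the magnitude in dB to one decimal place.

|j4600| = 4600
|j4600 + 8.2| = √(4600² + 8.2²) = 4600
|j4600 + 840| = √(4600² + 840²) = 4676
|G(j4600)| = 780 × 4600 / (4600 × 4676) = 0.16681
20 log₁₀(0.16681) = -15.56 dB

-15.6 dB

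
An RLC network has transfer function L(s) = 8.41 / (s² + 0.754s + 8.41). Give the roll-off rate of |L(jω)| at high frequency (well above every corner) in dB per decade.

With 0 zeros and 2 poles, the high-frequency asymptotic slope is 20 × (0 − 2) = -40 dB/decade.

-40 dB/decade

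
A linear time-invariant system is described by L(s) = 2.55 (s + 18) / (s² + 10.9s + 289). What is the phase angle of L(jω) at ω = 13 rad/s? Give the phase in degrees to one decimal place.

∠(j13 + 18) = arctan(13/18) = 35.84°
∠[(j13)² + 10.9(j13) + 289] = ∠[120 + j141.7] = 49.74°
∠L(j13) = 35.84° − 49.74° = -13.90°

-13.9°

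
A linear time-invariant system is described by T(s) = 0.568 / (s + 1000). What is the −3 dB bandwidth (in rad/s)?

For a single-pole low-pass, the −3 dB point is at the pole: ω = 1000 rad/s.

1000 rad/s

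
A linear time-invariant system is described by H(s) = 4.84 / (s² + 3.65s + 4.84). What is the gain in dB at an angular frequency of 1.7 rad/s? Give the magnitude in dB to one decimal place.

-2.6 dB

|(j1.7)² + 3.65(j1.7) + 4.84| = |1.95 + j6.205| = 6.504
|H(j1.7)| = 4.84 / 6.504 = 0.74414
20 log₁₀(0.74414) = -2.57 dB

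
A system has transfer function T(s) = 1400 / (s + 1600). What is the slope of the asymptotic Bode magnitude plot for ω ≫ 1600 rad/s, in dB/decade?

With 0 zeros and 1 pole, the high-frequency asymptotic slope is 20 × (0 − 1) = -20 dB/decade.

-20 dB/decade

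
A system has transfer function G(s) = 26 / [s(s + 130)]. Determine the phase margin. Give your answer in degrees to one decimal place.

89.9°

Gain crossover: |G(jω)| = 1 at ω ≈ 0.2 rad/s.
∠G(j0.2) = −90° − arctan(0.2/130) ≈ -90.09°
PM = 180° + (-90.09°) = 89.91°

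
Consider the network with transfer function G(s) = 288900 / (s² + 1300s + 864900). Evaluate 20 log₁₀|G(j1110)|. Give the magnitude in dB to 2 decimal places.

|(j1110)² + 1300(j1110) + 864900| = |-3.672e+05 + j1.443e+06| = 1.489e+06
|G(j1110)| = 288900 / 1.489e+06 = 0.19402
20 log₁₀(0.19402) = -14.243 dB

-14.24 dB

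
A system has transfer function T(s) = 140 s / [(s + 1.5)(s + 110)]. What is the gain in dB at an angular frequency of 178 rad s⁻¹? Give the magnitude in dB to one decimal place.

-3.5 dB

|j178| = 178
|j178 + 1.5| = √(178² + 1.5²) = 178
|j178 + 110| = √(178² + 110²) = 209.2
|T(j178)| = 140 × 178 / (178 × 209.2) = 0.66904
20 log₁₀(0.66904) = -3.49 dB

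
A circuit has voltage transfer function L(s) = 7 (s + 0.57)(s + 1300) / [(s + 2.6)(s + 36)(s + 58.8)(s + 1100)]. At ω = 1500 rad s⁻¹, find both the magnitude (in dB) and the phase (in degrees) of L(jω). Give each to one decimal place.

|L| = -109.6 dB, ∠L = -181.0°

|j1500 + 0.57| = √(1500² + 0.57²) = 1500
|j1500 + 1300| = √(1500² + 1300²) = 1985
|j1500 + 2.6| = √(1500² + 2.6²) = 1500
|j1500 + 36| = √(1500² + 36²) = 1500
|j1500 + 58.8| = √(1500² + 58.8²) = 1501
|j1500 + 1100| = √(1500² + 1100²) = 1860
|L(j1500)| = 7 × 1500 × 1985 / (1500 × 1500 × 1501 × 1860) = 3.3164e-06
20 log₁₀(3.3164e-06) = -109.59 dB
∠(j1500 + 0.57) = arctan(1500/0.57) = 89.98°
∠(j1500 + 1300) = arctan(1500/1300) = 49.09°
∠(j1500 + 2.6) = arctan(1500/2.6) = 89.90°
∠(j1500 + 36) = arctan(1500/36) = 88.63°
∠(j1500 + 58.8) = arctan(1500/58.8) = 87.76°
∠(j1500 + 1100) = arctan(1500/1100) = 53.75°
∠L(j1500) = 89.98° + 49.09° − (89.90° + 88.63° + 87.76° + 53.75°) = -180.96°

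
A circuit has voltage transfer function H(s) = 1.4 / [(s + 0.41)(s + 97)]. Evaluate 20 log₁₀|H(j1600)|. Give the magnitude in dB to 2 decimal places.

-125.26 dB

|j1600 + 0.41| = √(1600² + 0.41²) = 1600
|j1600 + 97| = √(1600² + 97²) = 1603
|H(j1600)| = 1.4 / (1600 × 1603) = 5.4587e-07
20 log₁₀(5.4587e-07) = -125.258 dB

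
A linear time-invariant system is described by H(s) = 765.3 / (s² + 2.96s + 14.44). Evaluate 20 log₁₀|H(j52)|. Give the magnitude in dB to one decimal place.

-10.9 dB

|(j52)² + 2.96(j52) + 14.44| = |-2689.6 + j153.92| = 2694
|H(j52)| = 765.3 / 2694 = 0.28408
20 log₁₀(0.28408) = -10.93 dB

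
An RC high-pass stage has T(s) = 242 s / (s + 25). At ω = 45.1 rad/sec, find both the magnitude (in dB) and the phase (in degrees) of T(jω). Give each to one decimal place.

|j45.1| = 45.1
|j45.1 + 25| = √(45.1² + 25²) = 51.57
|T(j45.1)| = 242 × 45.1 / 51.57 = 211.66
20 log₁₀(211.66) = 46.51 dB
∠(j45.1) = 90.00°
∠(j45.1 + 25) = arctan(45.1/25) = 61.00°
∠T(j45.1) = 90.00° − 61.00° = 29.00°

|T| = 46.5 dB, ∠T = 29.0°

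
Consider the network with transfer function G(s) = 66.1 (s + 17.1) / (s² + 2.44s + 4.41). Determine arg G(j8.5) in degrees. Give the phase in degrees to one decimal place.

-136.6°

∠(j8.5 + 17.1) = arctan(8.5/17.1) = 26.43°
∠[(j8.5)² + 2.44(j8.5) + 4.41] = ∠[-67.84 + j20.74] = 163.00°
∠G(j8.5) = 26.43° − 163.00° = -136.57°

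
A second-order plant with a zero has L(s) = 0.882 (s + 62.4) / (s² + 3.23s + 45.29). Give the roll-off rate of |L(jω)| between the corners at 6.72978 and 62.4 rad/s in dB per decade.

In this band the factors already past their corner are: complex pole pair at ωₙ ≈ 6.73; net slope = -40 dB/decade.

-40 dB/decade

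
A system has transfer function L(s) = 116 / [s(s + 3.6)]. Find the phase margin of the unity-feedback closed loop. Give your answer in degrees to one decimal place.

Gain crossover: |L(jω)| = 1 at ω ≈ 10.5 rad s⁻¹.
∠L(j10.5) = −90° − arctan(10.5/3.6) ≈ -161.03°
PM = 180° + (-161.03°) = 18.97°

19.0°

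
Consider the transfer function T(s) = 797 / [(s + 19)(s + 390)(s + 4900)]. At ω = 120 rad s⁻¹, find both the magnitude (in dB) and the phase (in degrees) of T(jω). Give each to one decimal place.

|j120 + 19| = √(120² + 19²) = 121.5
|j120 + 390| = √(120² + 390²) = 408
|j120 + 4900| = √(120² + 4900²) = 4901
|T(j120)| = 797 / (121.5 × 408 × 4901) = 3.2799e-06
20 log₁₀(3.2799e-06) = -109.68 dB
∠(j120 + 19) = arctan(120/19) = 81.00°
∠(j120 + 390) = arctan(120/390) = 17.10°
∠(j120 + 4900) = arctan(120/4900) = 1.40°
∠T(j120) = − (81.00° + 17.10° + 1.40°) = -99.51°

|T| = -109.7 dB, ∠T = -99.5°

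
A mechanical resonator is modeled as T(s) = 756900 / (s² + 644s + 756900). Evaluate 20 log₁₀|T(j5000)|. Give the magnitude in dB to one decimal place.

-30.2 dB

|(j5000)² + 644(j5000) + 756900| = |-2.4243e+07 + j3.22e+06| = 2.446e+07
|T(j5000)| = 756900 / 2.446e+07 = 0.030949
20 log₁₀(0.030949) = -30.19 dB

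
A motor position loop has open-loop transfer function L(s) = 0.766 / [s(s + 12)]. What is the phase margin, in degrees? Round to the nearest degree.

90 deg

Gain crossover: |L(jω)| = 1 at ω ≈ 0.0638 rad/s.
∠L(j0.0638) = −90° − arctan(0.0638/12) ≈ -90.30°
PM = 180° + (-90.30°) = 89.70°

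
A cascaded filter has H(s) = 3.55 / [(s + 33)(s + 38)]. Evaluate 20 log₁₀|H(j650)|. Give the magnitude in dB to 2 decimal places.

|j650 + 33| = √(650² + 33²) = 650.8
|j650 + 38| = √(650² + 38²) = 651.1
|H(j650)| = 3.55 / (650.8 × 651.1) = 8.3773e-06
20 log₁₀(8.3773e-06) = -101.538 dB

-101.54 dB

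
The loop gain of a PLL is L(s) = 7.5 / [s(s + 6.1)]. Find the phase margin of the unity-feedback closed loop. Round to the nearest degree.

Gain crossover: |L(jω)| = 1 at ω ≈ 1.21 rad/sec.
∠L(j1.21) = −90° − arctan(1.21/6.1) ≈ -101.18°
PM = 180° + (-101.18°) = 78.82°

79°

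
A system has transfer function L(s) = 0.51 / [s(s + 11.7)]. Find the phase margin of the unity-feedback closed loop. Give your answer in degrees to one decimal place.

Gain crossover: |L(jω)| = 1 at ω ≈ 0.0436 rad s⁻¹.
∠L(j0.0436) = −90° − arctan(0.0436/11.7) ≈ -90.21°
PM = 180° + (-90.21°) = 89.79°

89.8°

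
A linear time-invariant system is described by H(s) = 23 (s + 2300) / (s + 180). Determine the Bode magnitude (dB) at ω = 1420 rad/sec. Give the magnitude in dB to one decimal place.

32.8 dB

|j1420 + 2300| = √(1420² + 2300²) = 2703
|j1420 + 180| = √(1420² + 180²) = 1431
|H(j1420)| = 23 × 2703 / 1431 = 43.434
20 log₁₀(43.434) = 32.76 dB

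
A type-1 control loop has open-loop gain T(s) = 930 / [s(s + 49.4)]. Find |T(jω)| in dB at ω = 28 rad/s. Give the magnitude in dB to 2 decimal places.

|j28 + 49.4| = √(28² + 49.4²) = 56.78
|j28| = 28
|T(j28)| = 930 / (56.78 × 28) = 0.58493
20 log₁₀(0.58493) = -4.658 dB

-4.66 dB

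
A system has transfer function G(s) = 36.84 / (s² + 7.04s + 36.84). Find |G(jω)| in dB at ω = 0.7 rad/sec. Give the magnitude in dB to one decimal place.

|(j0.7)² + 7.04(j0.7) + 36.84| = |36.35 + j4.928| = 36.68
|G(j0.7)| = 36.84 / 36.68 = 1.0043
20 log₁₀(1.0043) = 0.04 dB

0.0 dB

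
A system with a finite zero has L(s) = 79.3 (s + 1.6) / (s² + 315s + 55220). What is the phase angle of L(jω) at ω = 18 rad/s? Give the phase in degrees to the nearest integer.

79°

∠(j18 + 1.6) = arctan(18/1.6) = 84.92°
∠[(j18)² + 315(j18) + 55220] = ∠[54896 + j5670] = 5.90°
∠L(j18) = 84.92° − 5.90° = 79.02°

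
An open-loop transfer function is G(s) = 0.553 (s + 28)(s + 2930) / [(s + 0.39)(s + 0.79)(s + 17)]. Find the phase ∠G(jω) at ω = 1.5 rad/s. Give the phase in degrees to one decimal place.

-139.6 deg

∠(j1.5 + 28) = arctan(1.5/28) = 3.07°
∠(j1.5 + 2930) = arctan(1.5/2930) = 0.03°
∠(j1.5 + 0.39) = arctan(1.5/0.39) = 75.43°
∠(j1.5 + 0.79) = arctan(1.5/0.79) = 62.23°
∠(j1.5 + 17) = arctan(1.5/17) = 5.04°
∠G(j1.5) = 3.07° + 0.03° − (75.43° + 62.23° + 5.04°) = -139.60°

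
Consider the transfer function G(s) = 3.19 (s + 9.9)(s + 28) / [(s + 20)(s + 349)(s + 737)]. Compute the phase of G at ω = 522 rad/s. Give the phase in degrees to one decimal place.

-3.5 deg

∠(j522 + 9.9) = arctan(522/9.9) = 88.91°
∠(j522 + 28) = arctan(522/28) = 86.93°
∠(j522 + 20) = arctan(522/20) = 87.81°
∠(j522 + 349) = arctan(522/349) = 56.23°
∠(j522 + 737) = arctan(522/737) = 35.31°
∠G(j522) = 88.91° + 86.93° − (87.81° + 56.23° + 35.31°) = -3.51°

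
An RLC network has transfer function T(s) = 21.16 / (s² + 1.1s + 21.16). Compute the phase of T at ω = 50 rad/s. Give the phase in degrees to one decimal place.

-178.7 deg

∠[(j50)² + 1.1(j50) + 21.16] = ∠[-2478.8 + j55] = 178.73°
∠T(j50) = −178.73° = -178.73°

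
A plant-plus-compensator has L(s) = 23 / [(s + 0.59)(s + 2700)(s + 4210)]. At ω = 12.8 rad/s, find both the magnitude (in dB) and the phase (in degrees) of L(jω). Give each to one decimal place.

|L| = -136.0 dB, ∠L = -87.8°

|j12.8 + 0.59| = √(12.8² + 0.59²) = 12.81
|j12.8 + 2700| = √(12.8² + 2700²) = 2700
|j12.8 + 4210| = √(12.8² + 4210²) = 4210
|L(j12.8)| = 23 / (12.81 × 2700 × 4210) = 1.5791e-07
20 log₁₀(1.5791e-07) = -136.03 dB
∠(j12.8 + 0.59) = arctan(12.8/0.59) = 87.36°
∠(j12.8 + 2700) = arctan(12.8/2700) = 0.27°
∠(j12.8 + 4210) = arctan(12.8/4210) = 0.17°
∠L(j12.8) = − (87.36° + 0.27° + 0.17°) = -87.81°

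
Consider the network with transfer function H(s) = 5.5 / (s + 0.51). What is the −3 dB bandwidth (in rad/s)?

For a single-pole low-pass, the −3 dB point is at the pole: ω = 0.51 rad/s.

0.51 rad/s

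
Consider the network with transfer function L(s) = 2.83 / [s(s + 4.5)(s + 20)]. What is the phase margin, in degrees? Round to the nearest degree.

Gain crossover: |L(jω)| = 1 at ω ≈ 0.0314 rad/s.
∠L(j0.0314) = −90° − arctan(0.0314/4.5) − arctan(0.0314/20) ≈ -90.49°
PM = 180° + (-90.49°) = 89.51°

90°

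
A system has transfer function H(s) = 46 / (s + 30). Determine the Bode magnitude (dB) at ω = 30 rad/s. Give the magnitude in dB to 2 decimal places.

0.70 dB

|j30 + 30| = √(30² + 30²) = 42.43
|H(j30)| = 46 / 42.43 = 1.0842
20 log₁₀(1.0842) = 0.702 dB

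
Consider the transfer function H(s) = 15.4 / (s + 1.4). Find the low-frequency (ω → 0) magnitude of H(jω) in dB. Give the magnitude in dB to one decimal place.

20.8 dB

H(0) = 15.4 / 1.4 = 11
20 log₁₀(11) = 20.83 dB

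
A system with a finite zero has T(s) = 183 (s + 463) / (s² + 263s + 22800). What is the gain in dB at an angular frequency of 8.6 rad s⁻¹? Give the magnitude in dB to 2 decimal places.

|j8.6 + 463| = √(8.6² + 463²) = 463.1
|(j8.6)² + 263(j8.6) + 22800| = |22726 + j2261.8| = 2.284e+04
|T(j8.6)| = 183 × 463.1 / 2.284e+04 = 3.7106
20 log₁₀(3.7106) = 11.389 dB

11.39 dB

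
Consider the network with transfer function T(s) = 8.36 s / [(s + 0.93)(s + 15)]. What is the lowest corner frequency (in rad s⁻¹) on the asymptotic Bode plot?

Break frequencies occur at each pole and zero magnitude: 0.93 rad s⁻¹, 15 rad s⁻¹.
The lowest is 0.93 rad s⁻¹.

0.93 rad s⁻¹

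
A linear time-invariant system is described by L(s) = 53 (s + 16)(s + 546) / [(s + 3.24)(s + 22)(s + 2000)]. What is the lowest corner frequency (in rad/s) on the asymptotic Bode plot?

Break frequencies occur at each pole and zero magnitude: 3.24 rad/s, 16 rad/s, 22 rad/s, 546 rad/s, 2000 rad/s.
The lowest is 3.24 rad/s.

3.24 rad/s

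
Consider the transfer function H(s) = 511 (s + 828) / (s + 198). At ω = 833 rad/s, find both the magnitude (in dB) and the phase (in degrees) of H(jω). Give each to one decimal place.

|j833 + 828| = √(833² + 828²) = 1175
|j833 + 198| = √(833² + 198²) = 856.2
|H(j833)| = 511 × 1175 / 856.2 = 700.97
20 log₁₀(700.97) = 56.91 dB
∠(j833 + 828) = arctan(833/828) = 45.17°
∠(j833 + 198) = arctan(833/198) = 76.63°
∠H(j833) = 45.17° − 76.63° = -31.46°

|H| = 56.9 dB, ∠H = -31.5°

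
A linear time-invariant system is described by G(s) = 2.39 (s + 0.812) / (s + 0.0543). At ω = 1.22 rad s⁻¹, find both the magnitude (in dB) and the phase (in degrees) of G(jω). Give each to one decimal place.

|j1.22 + 0.812| = √(1.22² + 0.812²) = 1.466
|j1.22 + 0.0543| = √(1.22² + 0.0543²) = 1.221
|G(j1.22)| = 2.39 × 1.466 / 1.221 = 2.8681
20 log₁₀(2.8681) = 9.15 dB
∠(j1.22 + 0.812) = arctan(1.22/0.812) = 56.35°
∠(j1.22 + 0.0543) = arctan(1.22/0.0543) = 87.45°
∠G(j1.22) = 56.35° − 87.45° = -31.10°

|G| = 9.2 dB, ∠G = -31.1 deg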